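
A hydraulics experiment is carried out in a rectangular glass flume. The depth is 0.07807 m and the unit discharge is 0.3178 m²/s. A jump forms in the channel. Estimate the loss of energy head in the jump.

ΔE = 0.4239 m

V₁ = q/y₁ = 0.3178/0.07807 = 4.071 m/s. Fr₁ = V₁/√(g·y₁) = 4.071/√(9.81×0.07807) = 4.652.
Sequent-depth ratio: y₂/y₁ = ½[√(1 + 8Fr₁²) − 1] = ½[√174.09 − 1] = 6.097.
y₂ = 6.097 × 0.07807 = 0.4760 m.
Head loss: ΔE = (y₂ − y₁)³/(4y₁y₂) = (0.4760 − 0.07807)³/(4×0.07807×0.4760) = 0.06302/0.1486 = 0.4239 m.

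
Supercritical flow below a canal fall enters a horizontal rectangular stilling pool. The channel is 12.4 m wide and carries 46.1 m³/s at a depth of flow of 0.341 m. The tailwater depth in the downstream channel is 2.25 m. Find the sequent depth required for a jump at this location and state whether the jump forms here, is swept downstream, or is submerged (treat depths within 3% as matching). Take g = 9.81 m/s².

y₂ = 2.71 m; the jump is swept downstream

q = Q/b = 46.1/12.4 = 3.72 m²/s; V₁ = q/y₁ = 10.9 m/s. Fr₁ = V₁/√(g·y₁) = 5.96.
Bélanger equation: y₂/y₁ = ½[√(1 + 8Fr₁²) − 1] = ½[√285.3 − 1] = 7.94.
y₂ = 7.94 × 0.341 = 2.71 m.
Tailwater y_tw = 2.25 m: y_tw < y₂, so the jump is swept downstream.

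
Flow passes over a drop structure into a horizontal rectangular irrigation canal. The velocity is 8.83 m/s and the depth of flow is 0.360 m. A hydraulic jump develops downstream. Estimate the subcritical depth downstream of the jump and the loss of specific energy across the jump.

Fr₁ = V₁/√(g·y₁) = 8.83/√(9.81×0.360) = 4.70.
Bélanger equation: y₂/y₁ = ½[√(1 + 8Fr₁²) − 1] = ½[√177.6 − 1] = 6.16.
y₂ = 6.16 × 0.360 = 2.22 m.
q = V₁·y₁ = 8.83 × 0.360 = 3.18 m²/s. V₂ = q/y₂ = 3.18/2.22 = 1.43 m/s. E₁ = y₁ + V₁²/2g = 4.33 m; E₂ = y₂ + V₂²/2g = 2.32 m. ΔE = E₁ − E₂ = 2.01 m.

y₂ = 2.22 m; ΔE = 2.01 m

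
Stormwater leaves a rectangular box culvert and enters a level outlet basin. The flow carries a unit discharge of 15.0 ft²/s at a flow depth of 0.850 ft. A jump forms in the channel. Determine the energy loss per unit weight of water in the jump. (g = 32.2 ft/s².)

ΔE = 1.77 ft

V₁ = q/y₁ = 15.0/0.850 = 17.6 ft/s. Fr₁ = V₁/√(g·y₁) = 17.6/√(32.2×0.850) = 3.37.
By Bélanger, y₂/y₁ = ½[√(1 + 8Fr₁²) − 1] = ½[√92.02 − 1] = 4.30.
y₂ = 4.30 × 0.850 = 3.65 ft.
Head loss: ΔE = (y₂ − y₁)³/(4y₁y₂) = (3.65 − 0.850)³/(4×0.850×3.65) = 22.0/12.4 = 1.77 ft.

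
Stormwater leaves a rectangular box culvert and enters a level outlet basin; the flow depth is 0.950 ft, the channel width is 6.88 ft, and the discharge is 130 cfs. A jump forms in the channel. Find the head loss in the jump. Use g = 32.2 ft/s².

ΔE = 2.42 ft

q = Q/b = 130/6.88 = 18.9 ft²/s; V₁ = q/y₁ = 19.9 ft/s. Fr₁ = V₁/√(g·y₁) = 3.60.
Sequent-depth ratio: y₂/y₁ = ½[√(1 + 8Fr₁²) − 1] = ½[√104.5 − 1] = 4.61.
y₂ = 4.61 × 0.950 = 4.38 ft.
Head loss: ΔE = (y₂ − y₁)³/(4y₁y₂) = (4.38 − 0.950)³/(4×0.950×4.38) = 40.3/16.6 = 2.42 ft.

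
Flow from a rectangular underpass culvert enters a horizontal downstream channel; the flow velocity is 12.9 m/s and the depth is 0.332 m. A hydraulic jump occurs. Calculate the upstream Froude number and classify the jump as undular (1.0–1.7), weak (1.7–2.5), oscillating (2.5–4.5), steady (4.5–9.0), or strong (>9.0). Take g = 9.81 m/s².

Fr₁ = V₁/√(g·y₁) = 12.9/√(9.81×0.332) = 7.15.
Fr₁ = 7.15 lies in the steady range.

Fr₁ = 7.15; steady jump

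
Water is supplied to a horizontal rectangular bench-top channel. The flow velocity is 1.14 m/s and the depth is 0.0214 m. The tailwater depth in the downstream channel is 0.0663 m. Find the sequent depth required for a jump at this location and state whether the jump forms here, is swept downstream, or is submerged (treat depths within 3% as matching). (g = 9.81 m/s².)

y₂ = 0.0654 m; the jump forms here

Fr₁ = V₁/√(g·y₁) = 1.14/√(9.81×0.0214) = 2.49.
Bélanger equation: y₂/y₁ = ½[√(1 + 8Fr₁²) − 1] = ½[√50.52 − 1] = 3.05.
y₂ = 3.05 × 0.0214 = 0.0654 m.
Tailwater y_tw = 0.0663 m: y_tw ≈ y₂, so the jump forms here.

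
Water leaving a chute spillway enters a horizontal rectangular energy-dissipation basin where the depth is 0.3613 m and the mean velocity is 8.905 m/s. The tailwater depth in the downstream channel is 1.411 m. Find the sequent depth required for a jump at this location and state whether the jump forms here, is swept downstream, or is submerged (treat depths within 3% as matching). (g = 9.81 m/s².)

Fr₁ = V₁/√(g·y₁) = 8.905/√(9.81×0.3613) = 4.730.
From the momentum equation for a rectangular channel, y₂/y₁ = ½[√(1 + 8Fr₁²) − 1] = ½[√179.99 − 1] = 6.208.
y₂ = 6.208 × 0.3613 = 2.243 m.
Tailwater y_tw = 1.411 m: y_tw < y₂, so the jump is swept downstream.

y₂ = 2.243 m; the jump is swept downstream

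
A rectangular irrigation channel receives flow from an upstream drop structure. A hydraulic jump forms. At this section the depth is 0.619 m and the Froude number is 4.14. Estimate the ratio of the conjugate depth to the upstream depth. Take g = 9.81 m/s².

y₂/y₁ = 5.38

Fr₁ = 4.14 (given).
Sequent-depth ratio: y₂/y₁ = ½[√(1 + 8Fr₁²) − 1] = ½[√138.1 − 1] = 5.38.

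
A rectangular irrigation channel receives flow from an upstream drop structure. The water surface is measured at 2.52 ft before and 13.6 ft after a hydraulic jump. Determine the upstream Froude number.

For a rectangular channel the momentum equation gives q² = ½·g·y₁·y₂·(y₁ + y₂) = ½×32.2×2.52×13.6×16.1 = 8895.
q = √8895 = 94.3 ft²/s.
V₁ = q/y₁ = 37.4 ft/s; Fr₁ = V₁/√(g·y₁) = 4.15.

Fr₁ = 4.15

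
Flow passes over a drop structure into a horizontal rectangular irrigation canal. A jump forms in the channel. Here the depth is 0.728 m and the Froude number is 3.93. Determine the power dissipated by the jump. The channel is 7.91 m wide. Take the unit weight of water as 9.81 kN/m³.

Fr₁ = 3.93 (given).
Sequent-depth ratio: y₂/y₁ = ½[√(1 + 8Fr₁²) − 1] = ½[√124.6 − 1] = 5.08.
y₂ = 5.08 × 0.728 = 3.70 m.
V₁ = Fr₁·√(g·y₁) = 3.93×√(9.81×0.728) = 10.5 m/s; q = V₁·y₁ = 7.65 m²/s. V₂ = q/y₂ = 7.65/3.70 = 2.07 m/s. E₁ = y₁ + V₁²/2g = 6.35 m; E₂ = y₂ + V₂²/2g = 3.92 m. ΔE = E₁ − E₂ = 2.43 m.
Q = q·b = 7.65 × 7.91 = 60.5 m³/s. P = γ·Q·ΔE = 9.81 × 60.5 × 2.43 = 1444 kW.

P = 1444 kW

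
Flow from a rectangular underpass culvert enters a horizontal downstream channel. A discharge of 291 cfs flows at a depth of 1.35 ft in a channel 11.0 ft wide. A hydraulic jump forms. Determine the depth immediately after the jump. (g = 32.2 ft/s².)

q = Q/b = 291/11.0 = 26.5 ft²/s; V₁ = q/y₁ = 19.6 ft/s. Fr₁ = V₁/√(g·y₁) = 2.97.
Conjugate-depth relation: y₂/y₁ = ½[√(1 + 8Fr₁²) − 1] = ½[√71.67 − 1] = 3.73.
y₂ = 3.73 × 1.35 = 5.04 ft.

y₂ = 5.04 ft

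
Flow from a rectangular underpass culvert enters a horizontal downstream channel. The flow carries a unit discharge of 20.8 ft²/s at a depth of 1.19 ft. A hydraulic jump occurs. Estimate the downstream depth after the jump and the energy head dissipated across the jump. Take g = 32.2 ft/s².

y₂ = 4.19 ft; ΔE = 1.36 ft

V₁ = q/y₁ = 20.8/1.19 = 17.5 ft/s. Fr₁ = V₁/√(g·y₁) = 17.5/√(32.2×1.19) = 2.82.
Sequent-depth ratio: y₂/y₁ = ½[√(1 + 8Fr₁²) − 1] = ½[√64.79 − 1] = 3.52.
y₂ = 3.52 × 1.19 = 4.19 ft.
V₂ = q/y₂ = 20.8/4.19 = 4.96 ft/s. E₁ = y₁ + V₁²/2g = 5.93 ft; E₂ = y₂ + V₂²/2g = 4.58 ft. ΔE = E₁ − E₂ = 1.36 ft.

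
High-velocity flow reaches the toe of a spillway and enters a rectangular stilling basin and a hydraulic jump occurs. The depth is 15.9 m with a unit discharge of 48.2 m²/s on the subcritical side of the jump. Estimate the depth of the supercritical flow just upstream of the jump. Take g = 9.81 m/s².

y₁ = 1.69 m

V₂ = q/y₂ = 48.2/15.9 = 3.03 m/s; Fr₂ = V₂/√(g·y₂) = 0.243.
The Bélanger relation is symmetric: y₁/y₂ = ½[√(1 + 8Fr₂²) − 1] = ½[√1.471 − 1] = 0.106.
y₁ = 0.106 × 15.9 = 1.69 m.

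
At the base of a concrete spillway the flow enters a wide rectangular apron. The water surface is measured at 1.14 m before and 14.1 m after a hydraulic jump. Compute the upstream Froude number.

Fr₁ = 9.09

For a rectangular channel the momentum equation gives q² = ½·g·y₁·y₂·(y₁ + y₂) = ½×9.81×1.14×14.1×15.2 = 1202.
q = √1202 = 34.7 m²/s.
V₁ = q/y₁ = 30.4 m/s; Fr₁ = V₁/√(g·y₁) = 9.09.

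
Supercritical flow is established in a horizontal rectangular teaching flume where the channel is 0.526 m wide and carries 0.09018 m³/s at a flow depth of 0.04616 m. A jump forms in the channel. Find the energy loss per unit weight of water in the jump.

ΔE = 0.3982 m

q = Q/b = 0.09018/0.526 = 0.1714 m²/s; V₁ = q/y₁ = 3.714 m/s. Fr₁ = V₁/√(g·y₁) = 5.519.
By Bélanger, y₂/y₁ = ½[√(1 + 8Fr₁²) − 1] = ½[√244.71 − 1] = 7.322.
y₂ = 7.322 × 0.04616 = 0.3380 m.
V₂ = q/y₂ = 0.1714/0.3380 = 0.5073 m/s. E₁ = y₁ + V₁²/2g = 0.7493 m; E₂ = y₂ + V₂²/2g = 0.3511 m. ΔE = E₁ − E₂ = 0.3982 m.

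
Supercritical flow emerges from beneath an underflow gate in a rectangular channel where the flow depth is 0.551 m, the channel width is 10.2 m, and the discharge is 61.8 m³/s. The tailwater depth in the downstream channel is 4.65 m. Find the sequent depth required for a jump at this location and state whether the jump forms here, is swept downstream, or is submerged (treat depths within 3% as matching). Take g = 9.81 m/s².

y₂ = 3.42 m; the jump is submerged

q = Q/b = 61.8/10.2 = 6.06 m²/s; V₁ = q/y₁ = 11.0 m/s. Fr₁ = V₁/√(g·y₁) = 4.73.
From the momentum equation for a rectangular channel, y₂/y₁ = ½[√(1 + 8Fr₁²) − 1] = ½[√180.0 − 1] = 6.21.
y₂ = 6.21 × 0.551 = 3.42 m.
Tailwater y_tw = 4.65 m: y_tw > y₂, so the jump is submerged.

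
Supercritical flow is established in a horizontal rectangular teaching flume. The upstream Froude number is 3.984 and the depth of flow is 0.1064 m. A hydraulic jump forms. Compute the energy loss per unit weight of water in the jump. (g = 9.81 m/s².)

ΔE = 0.3704 m

Fr₁ = 3.984 (given).
Bélanger equation: y₂/y₁ = ½[√(1 + 8Fr₁²) − 1] = ½[√127.98 − 1] = 5.156.
y₂ = 5.156 × 0.1064 = 0.5486 m.
V₁ = Fr₁·√(g·y₁) = 3.984×√(9.81×0.1064) = 4.070 m/s; q = V₁·y₁ = 0.4331 m²/s. V₂ = q/y₂ = 0.4331/0.5486 = 0.7894 m/s. E₁ = y₁ + V₁²/2g = 0.9508 m; E₂ = y₂ + V₂²/2g = 0.5804 m. ΔE = E₁ − E₂ = 0.3704 m.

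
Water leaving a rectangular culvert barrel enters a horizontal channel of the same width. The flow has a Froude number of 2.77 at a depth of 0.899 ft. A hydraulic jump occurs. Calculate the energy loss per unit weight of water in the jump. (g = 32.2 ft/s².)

ΔE = 0.957 ft

Fr₁ = 2.77 (given).
Bélanger equation: y₂/y₁ = ½[√(1 + 8Fr₁²) − 1] = ½[√62.38 − 1] = 3.45.
y₂ = 3.45 × 0.899 = 3.10 ft.
Head loss: ΔE = (y₂ − y₁)³/(4y₁y₂) = (3.10 − 0.899)³/(4×0.899×3.10) = 10.7/11.2 = 0.957 ft.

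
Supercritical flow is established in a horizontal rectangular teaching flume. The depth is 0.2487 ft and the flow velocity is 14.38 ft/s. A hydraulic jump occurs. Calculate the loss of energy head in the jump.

ΔE = 1.721 ft

Fr₁ = V₁/√(g·y₁) = 14.38/√(32.2×0.2487) = 5.082.
From the momentum equation for a rectangular channel, y₂/y₁ = ½[√(1 + 8Fr₁²) − 1] = ½[√207.57 − 1] = 6.704.
y₂ = 6.704 × 0.2487 = 1.667 ft.
Head loss: ΔE = (y₂ − y₁)³/(4y₁y₂) = (1.667 − 0.2487)³/(4×0.2487×1.667) = 2.854/1.659 = 1.721 ft.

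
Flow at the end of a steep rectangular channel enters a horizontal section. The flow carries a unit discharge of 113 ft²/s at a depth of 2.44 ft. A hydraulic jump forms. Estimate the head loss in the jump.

V₁ = q/y₁ = 113/2.44 = 46.3 ft/s. Fr₁ = V₁/√(g·y₁) = 46.3/√(32.2×2.44) = 5.22.
By Bélanger, y₂/y₁ = ½[√(1 + 8Fr₁²) − 1] = ½[√219.4 − 1] = 6.91.
y₂ = 6.91 × 2.44 = 16.9 ft.
V₂ = q/y₂ = 113/16.9 = 6.71 ft/s. E₁ = y₁ + V₁²/2g = 35.7 ft; E₂ = y₂ + V₂²/2g = 17.5 ft. ΔE = E₁ − E₂ = 18.2 ft.

ΔE = 18.2 ft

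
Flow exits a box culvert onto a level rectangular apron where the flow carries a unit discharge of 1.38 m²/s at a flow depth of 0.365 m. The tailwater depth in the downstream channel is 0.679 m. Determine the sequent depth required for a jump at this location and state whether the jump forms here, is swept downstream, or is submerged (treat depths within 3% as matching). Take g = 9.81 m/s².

y₂ = 0.865 m; the jump is swept downstream

V₁ = q/y₁ = 1.38/0.365 = 3.78 m/s. Fr₁ = V₁/√(g·y₁) = 3.78/√(9.81×0.365) = 2.00.
Bélanger equation: y₂/y₁ = ½[√(1 + 8Fr₁²) − 1] = ½[√32.94 − 1] = 2.37.
y₂ = 2.37 × 0.365 = 0.865 m.
Tailwater y_tw = 0.679 m: y_tw < y₂, so the jump is swept downstream.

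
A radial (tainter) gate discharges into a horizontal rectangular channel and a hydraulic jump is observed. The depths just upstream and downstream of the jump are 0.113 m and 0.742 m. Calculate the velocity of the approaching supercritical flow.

V₁ = 5.25 m/s

For a rectangular channel the momentum equation gives q² = ½·g·y₁·y₂·(y₁ + y₂) = ½×9.81×0.113×0.742×0.855 = 0.352.
q = √0.352 = 0.593 m²/s.
V₁ = q/y₁ = 0.593/0.113 = 5.25 m/s.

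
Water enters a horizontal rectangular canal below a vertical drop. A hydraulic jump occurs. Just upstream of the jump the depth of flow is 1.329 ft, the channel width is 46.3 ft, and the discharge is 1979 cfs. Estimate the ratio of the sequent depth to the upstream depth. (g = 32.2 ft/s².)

q = Q/b = 1979/46.3 = 42.74 ft²/s; V₁ = q/y₁ = 32.16 ft/s. Fr₁ = V₁/√(g·y₁) = 4.916.
Sequent-depth ratio: y₂/y₁ = ½[√(1 + 8Fr₁²) − 1] = ½[√194.37 − 1] = 6.471.

y₂/y₁ = 6.471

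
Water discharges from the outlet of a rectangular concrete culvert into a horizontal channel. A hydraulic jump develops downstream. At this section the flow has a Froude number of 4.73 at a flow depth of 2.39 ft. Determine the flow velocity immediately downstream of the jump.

Fr₁ = 4.73 (given).
Sequent-depth ratio: y₂/y₁ = ½[√(1 + 8Fr₁²) − 1] = ½[√180.0 − 1] = 6.21.
y₂ = 6.21 × 2.39 = 14.8 ft.
V₁ = Fr₁·√(g·y₁) = 4.73×√(32.2×2.39) = 41.5 ft/s; q = V₁·y₁ = 99.2 ft²/s.
V₂ = q/y₂ = 99.2/14.8 = 6.68 ft/s.

V₂ = 6.68 ft/s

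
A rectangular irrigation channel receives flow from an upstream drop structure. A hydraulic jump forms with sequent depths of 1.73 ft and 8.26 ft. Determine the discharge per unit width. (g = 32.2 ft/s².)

q = 47.9 ft²/s

For a rectangular channel the momentum equation gives q² = ½·g·y₁·y₂·(y₁ + y₂) = ½×32.2×1.73×8.26×9.99 = 2298.
q = √2298 = 47.9 ft²/s.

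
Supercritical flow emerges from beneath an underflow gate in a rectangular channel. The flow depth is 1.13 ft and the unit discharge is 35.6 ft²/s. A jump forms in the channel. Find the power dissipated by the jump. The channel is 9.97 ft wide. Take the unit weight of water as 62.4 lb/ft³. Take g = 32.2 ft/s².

P = 339 hp

V₁ = q/y₁ = 35.6/1.13 = 31.5 ft/s. Fr₁ = V₁/√(g·y₁) = 31.5/√(32.2×1.13) = 5.22.
From the momentum equation for a rectangular channel, y₂/y₁ = ½[√(1 + 8Fr₁²) − 1] = ½[√219.2 − 1] = 6.90.
y₂ = 6.90 × 1.13 = 7.80 ft.
V₂ = q/y₂ = 35.6/7.80 = 4.56 ft/s. E₁ = y₁ + V₁²/2g = 16.5 ft; E₂ = y₂ + V₂²/2g = 8.12 ft. ΔE = E₁ − E₂ = 8.42 ft.
Q = q·b = 35.6 × 9.97 = 355 cfs. P = γ·Q·ΔE/550 = 62.4 × 355 × 8.42 / 550 = 339 hp.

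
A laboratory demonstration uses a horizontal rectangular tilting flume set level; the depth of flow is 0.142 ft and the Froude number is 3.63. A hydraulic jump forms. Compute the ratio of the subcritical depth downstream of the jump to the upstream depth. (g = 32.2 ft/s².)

Fr₁ = 3.63 (given).
From the momentum equation for a rectangular channel, y₂/y₁ = ½[√(1 + 8Fr₁²) − 1] = ½[√106.4 − 1] = 4.66.

y₂/y₁ = 4.66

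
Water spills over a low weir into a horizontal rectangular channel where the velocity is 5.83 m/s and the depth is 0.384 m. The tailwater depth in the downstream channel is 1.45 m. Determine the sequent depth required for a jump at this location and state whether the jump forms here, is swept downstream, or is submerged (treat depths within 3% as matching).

y₂ = 1.45 m; the jump forms here

Fr₁ = V₁/√(g·y₁) = 5.83/√(9.81×0.384) = 3.00.
By Bélanger, y₂/y₁ = ½[√(1 + 8Fr₁²) − 1] = ½[√73.18 − 1] = 3.78.
y₂ = 3.78 × 0.384 = 1.45 m.
Tailwater y_tw = 1.45 m: y_tw ≈ y₂, so the jump forms here.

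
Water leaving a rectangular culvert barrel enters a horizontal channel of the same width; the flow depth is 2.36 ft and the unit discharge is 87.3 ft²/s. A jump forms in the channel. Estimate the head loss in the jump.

ΔE = 9.88 ft

V₁ = q/y₁ = 87.3/2.36 = 37.0 ft/s. Fr₁ = V₁/√(g·y₁) = 37.0/√(32.2×2.36) = 4.24.
From the momentum equation for a rectangular channel, y₂/y₁ = ½[√(1 + 8Fr₁²) − 1] = ½[√145.1 − 1] = 5.52.
y₂ = 5.52 × 2.36 = 13.0 ft.
V₂ = q/y₂ = 87.3/13.0 = 6.70 ft/s. E₁ = y₁ + V₁²/2g = 23.6 ft; E₂ = y₂ + V₂²/2g = 13.7 ft. ΔE = E₁ − E₂ = 9.88 ft.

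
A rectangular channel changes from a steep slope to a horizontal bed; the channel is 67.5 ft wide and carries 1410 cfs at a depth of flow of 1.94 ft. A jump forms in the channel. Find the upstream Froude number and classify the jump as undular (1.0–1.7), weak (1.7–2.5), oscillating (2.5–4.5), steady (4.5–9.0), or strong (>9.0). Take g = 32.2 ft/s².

q = Q/b = 1410/67.5 = 20.9 ft²/s; V₁ = q/y₁ = 10.8 ft/s. Fr₁ = V₁/√(g·y₁) = 1.36.
Fr₁ = 1.36 lies in the undular range.

Fr₁ = 1.36; undular jump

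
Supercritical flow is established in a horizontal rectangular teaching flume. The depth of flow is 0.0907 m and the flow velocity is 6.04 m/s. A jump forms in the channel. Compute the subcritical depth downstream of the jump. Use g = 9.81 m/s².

Fr₁ = V₁/√(g·y₁) = 6.04/√(9.81×0.0907) = 6.40.
By Bélanger, y₂/y₁ = ½[√(1 + 8Fr₁²) − 1] = ½[√329.0 − 1] = 8.57.
y₂ = 8.57 × 0.0907 = 0.777 m.

y₂ = 0.777 m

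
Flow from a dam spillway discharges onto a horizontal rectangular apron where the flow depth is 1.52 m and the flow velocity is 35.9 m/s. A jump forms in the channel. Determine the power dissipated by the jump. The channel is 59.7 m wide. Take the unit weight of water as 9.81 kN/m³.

P = 1519911 kW

Fr₁ = V₁/√(g·y₁) = 35.9/√(9.81×1.52) = 9.30.
Bélanger equation: y₂/y₁ = ½[√(1 + 8Fr₁²) − 1] = ½[√692.5 − 1] = 12.7.
y₂ = 12.7 × 1.52 = 19.2 m.
q = V₁·y₁ = 35.9 × 1.52 = 54.6 m²/s. V₂ = q/y₂ = 54.6/19.2 = 2.84 m/s. E₁ = y₁ + V₁²/2g = 67.2 m; E₂ = y₂ + V₂²/2g = 19.6 m. ΔE = E₁ − E₂ = 47.6 m.
Q = q·b = 54.6 × 59.7 = 3258 m³/s. P = γ·Q·ΔE = 9.81 × 3258 × 47.6 = 1519911 kW.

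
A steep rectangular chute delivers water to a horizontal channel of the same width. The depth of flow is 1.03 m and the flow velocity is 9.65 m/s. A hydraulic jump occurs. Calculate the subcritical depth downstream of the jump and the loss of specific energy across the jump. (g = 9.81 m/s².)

Fr₁ = V₁/√(g·y₁) = 9.65/√(9.81×1.03) = 3.04.
Sequent-depth ratio: y₂/y₁ = ½[√(1 + 8Fr₁²) − 1] = ½[√74.73 − 1] = 3.82.
y₂ = 3.82 × 1.03 = 3.94 m.
q = V₁·y₁ = 9.65 × 1.03 = 9.94 m²/s. V₂ = q/y₂ = 9.94/3.94 = 2.52 m/s. E₁ = y₁ + V₁²/2g = 5.78 m; E₂ = y₂ + V₂²/2g = 4.26 m. ΔE = E₁ − E₂ = 1.51 m.

y₂ = 3.94 m; ΔE = 1.51 m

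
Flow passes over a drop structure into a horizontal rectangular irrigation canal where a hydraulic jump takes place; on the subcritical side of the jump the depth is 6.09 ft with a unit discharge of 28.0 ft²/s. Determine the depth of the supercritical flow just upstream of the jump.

y₁ = 1.11 ft

V₂ = q/y₂ = 28.0/6.09 = 4.60 ft/s; Fr₂ = V₂/√(g·y₂) = 0.328.
From the momentum equation (using Fr₂), y₁/y₂ = ½[√(1 + 8Fr₂²) − 1] = ½[√1.862 − 1] = 0.182.
y₁ = 0.182 × 6.09 = 1.11 ft.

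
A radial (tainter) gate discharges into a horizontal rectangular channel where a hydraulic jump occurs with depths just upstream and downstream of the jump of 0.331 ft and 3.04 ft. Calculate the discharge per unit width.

q = 7.39 ft²/s

For a rectangular channel the momentum equation gives q² = ½·g·y₁·y₂·(y₁ + y₂) = ½×32.2×0.331×3.04×3.37 = 54.6.
q = √54.6 = 7.39 ft²/s.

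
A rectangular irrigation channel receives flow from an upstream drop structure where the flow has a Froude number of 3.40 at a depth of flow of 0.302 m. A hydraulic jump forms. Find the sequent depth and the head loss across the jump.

y₂ = 1.31 m; ΔE = 0.646 m

Fr₁ = 3.40 (given).
By Bélanger, y₂/y₁ = ½[√(1 + 8Fr₁²) − 1] = ½[√93.48 − 1] = 4.33.
y₂ = 4.33 × 0.302 = 1.31 m.
V₁ = Fr₁·√(g·y₁) = 3.40×√(9.81×0.302) = 5.85 m/s; q = V₁·y₁ = 1.77 m²/s. V₂ = q/y₂ = 1.77/1.31 = 1.35 m/s. E₁ = y₁ + V₁²/2g = 2.05 m; E₂ = y₂ + V₂²/2g = 1.40 m. ΔE = E₁ − E₂ = 0.646 m.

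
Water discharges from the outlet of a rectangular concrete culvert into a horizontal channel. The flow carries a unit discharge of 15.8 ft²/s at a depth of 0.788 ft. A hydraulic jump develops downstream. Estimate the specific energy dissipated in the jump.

V₁ = q/y₁ = 15.8/0.788 = 20.1 ft/s. Fr₁ = V₁/√(g·y₁) = 20.1/√(32.2×0.788) = 3.98.
By Bélanger, y₂/y₁ = ½[√(1 + 8Fr₁²) − 1] = ½[√127.8 − 1] = 5.15.
y₂ = 5.15 × 0.788 = 4.06 ft.
V₂ = q/y₂ = 15.8/4.06 = 3.89 ft/s. E₁ = y₁ + V₁²/2g = 7.03 ft; E₂ = y₂ + V₂²/2g = 4.29 ft. ΔE = E₁ − E₂ = 2.74 ft.

ΔE = 2.74 ft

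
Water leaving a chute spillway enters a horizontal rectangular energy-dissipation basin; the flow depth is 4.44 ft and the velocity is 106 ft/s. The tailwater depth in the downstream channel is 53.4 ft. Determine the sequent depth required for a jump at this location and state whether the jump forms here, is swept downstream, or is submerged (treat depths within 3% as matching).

y₂ = 53.5 ft; the jump forms here

Fr₁ = V₁/√(g·y₁) = 106/√(32.2×4.44) = 8.87.
Bélanger equation: y₂/y₁ = ½[√(1 + 8Fr₁²) − 1] = ½[√629.7 − 1] = 12.0.
y₂ = 12.0 × 4.44 = 53.5 ft.
Tailwater y_tw = 53.4 ft: y_tw ≈ y₂, so the jump forms here.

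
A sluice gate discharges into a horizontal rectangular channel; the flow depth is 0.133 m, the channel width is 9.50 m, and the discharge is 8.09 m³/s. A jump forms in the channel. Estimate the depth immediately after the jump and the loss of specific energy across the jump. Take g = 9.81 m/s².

y₂ = 0.990 m; ΔE = 1.19 m

q = Q/b = 8.09/9.50 = 0.852 m²/s; V₁ = q/y₁ = 6.40 m/s. Fr₁ = V₁/√(g·y₁) = 5.61.
From the momentum equation for a rectangular channel, y₂/y₁ = ½[√(1 + 8Fr₁²) − 1] = ½[√252.4 − 1] = 7.44.
y₂ = 7.44 × 0.133 = 0.990 m.
V₂ = q/y₂ = 0.852/0.990 = 0.860 m/s. E₁ = y₁ + V₁²/2g = 2.22 m; E₂ = y₂ + V₂²/2g = 1.03 m. ΔE = E₁ − E₂ = 1.19 m.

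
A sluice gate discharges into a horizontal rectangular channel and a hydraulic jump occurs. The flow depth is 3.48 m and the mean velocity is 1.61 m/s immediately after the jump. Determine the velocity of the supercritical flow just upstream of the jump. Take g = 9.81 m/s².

V₁ = 12.0 m/s

Fr₂ = V₂/√(g·y₂) = 1.61/√(9.81×3.48) = 0.276.
The Bélanger relation is symmetric: y₁/y₂ = ½[√(1 + 8Fr₂²) − 1] = ½[√1.607 − 1] = 0.134.
y₁ = 0.134 × 3.48 = 0.466 m.
V₁ = q/y₁ = 5.60/0.466 = 12.0 m/s.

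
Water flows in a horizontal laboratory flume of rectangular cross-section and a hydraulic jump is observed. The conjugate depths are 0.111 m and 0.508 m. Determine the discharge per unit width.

For a rectangular channel the momentum equation gives q² = ½·g·y₁·y₂·(y₁ + y₂) = ½×9.81×0.111×0.508×0.619 = 0.171.
q = √0.171 = 0.414 m²/s.

q = 0.414 m²/s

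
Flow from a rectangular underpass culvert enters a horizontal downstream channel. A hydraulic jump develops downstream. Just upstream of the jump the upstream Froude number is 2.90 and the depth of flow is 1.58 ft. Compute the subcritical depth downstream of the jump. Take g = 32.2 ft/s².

y₂ = 5.74 ft

Fr₁ = 2.90 (given).
Conjugate-depth relation: y₂/y₁ = ½[√(1 + 8Fr₁²) − 1] = ½[√68.28 − 1] = 3.63.
y₂ = 3.63 × 1.58 = 5.74 ft.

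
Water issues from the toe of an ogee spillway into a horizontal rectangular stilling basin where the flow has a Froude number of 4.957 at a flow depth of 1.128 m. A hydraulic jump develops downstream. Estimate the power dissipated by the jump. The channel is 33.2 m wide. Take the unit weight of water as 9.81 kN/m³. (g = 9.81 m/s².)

Fr₁ = 4.957 (given).
Sequent-depth ratio: y₂/y₁ = ½[√(1 + 8Fr₁²) − 1] = ½[√197.57 − 1] = 6.528.
y₂ = 6.528 × 1.128 = 7.364 m.
Head loss: ΔE = (y₂ − y₁)³/(4y₁y₂) = (7.364 − 1.128)³/(4×1.128×7.364) = 242.5/33.22 = 7.298 m.
V₁ = Fr₁·√(g·y₁) = 4.957×√(9.81×1.128) = 16.49 m/s; q = V₁·y₁ = 18.60 m²/s. Q = q·b = 18.60 × 33.2 = 617.5 m³/s. P = γ·Q·ΔE = 9.81 × 617.5 × 7.298 = 44209 kW.

P = 44209 kW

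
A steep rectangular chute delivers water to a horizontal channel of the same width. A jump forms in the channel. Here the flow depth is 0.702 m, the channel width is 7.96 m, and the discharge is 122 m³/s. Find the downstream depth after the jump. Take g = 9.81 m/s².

y₂ = 7.92 m

q = Q/b = 122/7.96 = 15.3 m²/s; V₁ = q/y₁ = 21.8 m/s. Fr₁ = V₁/√(g·y₁) = 8.32.
By Bélanger, y₂/y₁ = ½[√(1 + 8Fr₁²) − 1] = ½[√554.7 − 1] = 11.3.
y₂ = 11.3 × 0.702 = 7.92 m.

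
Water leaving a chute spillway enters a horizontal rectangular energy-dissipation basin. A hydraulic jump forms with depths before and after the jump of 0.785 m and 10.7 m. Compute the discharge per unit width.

For a rectangular channel the momentum equation gives q² = ½·g·y₁·y₂·(y₁ + y₂) = ½×9.81×0.785×10.7×11.5 = 473.
q = √473 = 21.8 m²/s.

q = 21.8 m²/s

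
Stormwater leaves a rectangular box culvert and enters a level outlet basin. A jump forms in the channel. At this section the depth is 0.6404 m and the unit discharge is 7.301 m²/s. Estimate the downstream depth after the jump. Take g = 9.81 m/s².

y₂ = 3.812 m

V₁ = q/y₁ = 7.301/0.6404 = 11.40 m/s. Fr₁ = V₁/√(g·y₁) = 11.40/√(9.81×0.6404) = 4.549.
By Bélanger, y₂/y₁ = ½[√(1 + 8Fr₁²) − 1] = ½[√166.51 − 1] = 5.952.
y₂ = 5.952 × 0.6404 = 3.812 m.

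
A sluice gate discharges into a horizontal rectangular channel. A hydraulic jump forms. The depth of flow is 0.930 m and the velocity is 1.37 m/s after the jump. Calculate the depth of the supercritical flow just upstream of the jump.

y₁ = 0.291 m

Fr₂ = V₂/√(g·y₂) = 1.37/√(9.81×0.930) = 0.454.
From the momentum equation (using Fr₂), y₁/y₂ = ½[√(1 + 8Fr₂²) − 1] = ½[√2.646 − 1] = 0.313.
y₁ = 0.313 × 0.930 = 0.291 m.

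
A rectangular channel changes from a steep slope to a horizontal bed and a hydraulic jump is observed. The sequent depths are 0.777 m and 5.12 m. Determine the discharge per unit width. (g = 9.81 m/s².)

For a rectangular channel the momentum equation gives q² = ½·g·y₁·y₂·(y₁ + y₂) = ½×9.81×0.777×5.12×5.90 = 115.
q = √115 = 10.7 m²/s.

q = 10.7 m²/s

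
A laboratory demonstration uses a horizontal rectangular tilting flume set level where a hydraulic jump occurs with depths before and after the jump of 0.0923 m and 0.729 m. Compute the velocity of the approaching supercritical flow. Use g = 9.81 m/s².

For a rectangular channel the momentum equation gives q² = ½·g·y₁·y₂·(y₁ + y₂) = ½×9.81×0.0923×0.729×0.821 = 0.271.
q = √0.271 = 0.521 m²/s.
V₁ = q/y₁ = 0.521/0.0923 = 5.64 m/s.

V₁ = 5.64 m/s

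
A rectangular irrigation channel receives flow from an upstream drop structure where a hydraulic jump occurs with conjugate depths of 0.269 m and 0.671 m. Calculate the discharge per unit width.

q = 0.912 m²/s

For a rectangular channel the momentum equation gives q² = ½·g·y₁·y₂·(y₁ + y₂) = ½×9.81×0.269×0.671×0.940 = 0.832.
q = √0.832 = 0.912 m²/s.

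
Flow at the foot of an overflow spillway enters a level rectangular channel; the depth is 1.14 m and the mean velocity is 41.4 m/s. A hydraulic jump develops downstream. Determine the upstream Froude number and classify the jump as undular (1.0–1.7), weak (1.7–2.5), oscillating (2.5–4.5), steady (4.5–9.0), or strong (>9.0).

Fr₁ = V₁/√(g·y₁) = 41.4/√(9.81×1.14) = 12.4.
Fr₁ = 12.4 lies in the strong range.

Fr₁ = 12.4; strong jump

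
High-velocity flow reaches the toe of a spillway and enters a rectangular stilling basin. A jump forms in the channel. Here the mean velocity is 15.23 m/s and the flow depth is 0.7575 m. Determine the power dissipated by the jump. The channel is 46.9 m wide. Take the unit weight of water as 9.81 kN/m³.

Fr₁ = V₁/√(g·y₁) = 15.23/√(9.81×0.7575) = 5.587.
By Bélanger, y₂/y₁ = ½[√(1 + 8Fr₁²) − 1] = ½[√250.71 − 1] = 7.417.
y₂ = 7.417 × 0.7575 = 5.618 m.
Head loss: ΔE = (y₂ − y₁)³/(4y₁y₂) = (5.618 − 0.7575)³/(4×0.7575×5.618) = 114.8/17.02 = 6.747 m.
q = V₁·y₁ = 15.23 × 0.7575 = 11.54 m²/s. Q = q·b = 11.54 × 46.9 = 541.1 m³/s. P = γ·Q·ΔE = 9.81 × 541.1 × 6.747 = 35810 kW.

P = 35810 kW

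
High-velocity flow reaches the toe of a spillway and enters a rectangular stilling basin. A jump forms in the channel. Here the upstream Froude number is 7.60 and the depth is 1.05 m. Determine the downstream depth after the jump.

y₂ = 10.8 m

Fr₁ = 7.60 (given).
By Bélanger, y₂/y₁ = ½[√(1 + 8Fr₁²) − 1] = ½[√463.1 − 1] = 10.3.
y₂ = 10.3 × 1.05 = 10.8 m.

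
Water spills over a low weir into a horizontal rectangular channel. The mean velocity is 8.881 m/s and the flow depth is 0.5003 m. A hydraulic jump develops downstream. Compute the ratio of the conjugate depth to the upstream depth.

y₂/y₁ = 5.191

Fr₁ = V₁/√(g·y₁) = 8.881/√(9.81×0.5003) = 4.009.
Bélanger equation: y₂/y₁ = ½[√(1 + 8Fr₁²) − 1] = ½[√129.56 − 1] = 5.191.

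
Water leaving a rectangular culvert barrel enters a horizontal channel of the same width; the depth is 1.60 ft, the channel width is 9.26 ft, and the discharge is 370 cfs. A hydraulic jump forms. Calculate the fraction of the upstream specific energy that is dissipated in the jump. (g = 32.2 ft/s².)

q = Q/b = 370/9.26 = 40.0 ft²/s; V₁ = q/y₁ = 25.0 ft/s. Fr₁ = V₁/√(g·y₁) = 3.48.
Conjugate-depth relation: y₂/y₁ = ½[√(1 + 8Fr₁²) − 1] = ½[√97.84 − 1] = 4.45.
y₂ = 4.45 × 1.60 = 7.11 ft.
E₁ = y₁ + V₁²/2g = 11.3 ft. ΔE = (y₂ − y₁)³/(4y₁y₂) = 3.68 ft. ΔE/E₁ = 3.68/11.3 = 0.326.

ΔE/E₁ = 0.326 (32.6%)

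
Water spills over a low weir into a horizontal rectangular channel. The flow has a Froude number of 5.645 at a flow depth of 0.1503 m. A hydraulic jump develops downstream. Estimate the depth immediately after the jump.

Fr₁ = 5.645 (given).
Sequent-depth ratio: y₂/y₁ = ½[√(1 + 8Fr₁²) − 1] = ½[√255.93 − 1] = 7.499.
y₂ = 7.499 × 0.1503 = 1.127 m.

y₂ = 1.127 m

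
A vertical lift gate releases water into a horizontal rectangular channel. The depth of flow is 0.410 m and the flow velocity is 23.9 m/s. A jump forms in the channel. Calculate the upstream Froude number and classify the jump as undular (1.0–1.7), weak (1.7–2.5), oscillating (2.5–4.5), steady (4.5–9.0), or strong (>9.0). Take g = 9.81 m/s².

Fr₁ = V₁/√(g·y₁) = 23.9/√(9.81×0.410) = 11.9.
Fr₁ = 11.9 lies in the strong range.

Fr₁ = 11.9; strong jump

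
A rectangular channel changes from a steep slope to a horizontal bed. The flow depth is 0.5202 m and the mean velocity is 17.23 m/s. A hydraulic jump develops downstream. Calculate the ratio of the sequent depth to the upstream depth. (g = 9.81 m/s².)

Fr₁ = V₁/√(g·y₁) = 17.23/√(9.81×0.5202) = 7.627.
By Bélanger, y₂/y₁ = ½[√(1 + 8Fr₁²) − 1] = ½[√466.39 − 1] = 10.30.

y₂/y₁ = 10.30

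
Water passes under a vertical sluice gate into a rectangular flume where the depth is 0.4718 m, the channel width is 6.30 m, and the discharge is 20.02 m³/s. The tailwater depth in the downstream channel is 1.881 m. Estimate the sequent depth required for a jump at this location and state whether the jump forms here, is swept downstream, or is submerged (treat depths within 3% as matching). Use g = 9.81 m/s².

q = Q/b = 20.02/6.30 = 3.178 m²/s; V₁ = q/y₁ = 6.735 m/s. Fr₁ = V₁/√(g·y₁) = 3.131.
Sequent-depth ratio: y₂/y₁ = ½[√(1 + 8Fr₁²) − 1] = ½[√79.414 − 1] = 3.956.
y₂ = 3.956 × 0.4718 = 1.866 m.
Tailwater y_tw = 1.881 m: y_tw ≈ y₂, so the jump forms here.

y₂ = 1.866 m; the jump forms here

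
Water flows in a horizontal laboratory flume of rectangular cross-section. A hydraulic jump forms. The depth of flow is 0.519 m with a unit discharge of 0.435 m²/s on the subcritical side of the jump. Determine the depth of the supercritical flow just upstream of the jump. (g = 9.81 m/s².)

V₂ = q/y₂ = 0.435/0.519 = 0.838 m/s; Fr₂ = V₂/√(g·y₂) = 0.371.
From the momentum equation (using Fr₂), y₁/y₂ = ½[√(1 + 8Fr₂²) − 1] = ½[√2.104 − 1] = 0.225.
y₁ = 0.225 × 0.519 = 0.117 m.

y₁ = 0.117 m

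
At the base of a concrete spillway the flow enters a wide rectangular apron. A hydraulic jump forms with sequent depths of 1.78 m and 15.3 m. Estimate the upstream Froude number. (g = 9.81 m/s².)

Fr₁ = 6.42

For a rectangular channel the momentum equation gives q² = ½·g·y₁·y₂·(y₁ + y₂) = ½×9.81×1.78×15.3×17.1 = 2282.
q = √2282 = 47.8 m²/s.
V₁ = q/y₁ = 26.8 m/s; Fr₁ = V₁/√(g·y₁) = 6.42.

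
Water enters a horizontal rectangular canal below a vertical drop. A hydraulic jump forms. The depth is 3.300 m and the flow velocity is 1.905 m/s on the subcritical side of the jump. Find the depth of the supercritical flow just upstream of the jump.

y₁ = 0.6225 m

Fr₂ = V₂/√(g·y₂) = 1.905/√(9.81×3.300) = 0.3348.
Applying the sequent-depth relation in reverse, y₁/y₂ = ½[√(1 + 8Fr₂²) − 1] = ½[√1.8968 − 1] = 0.1886.
y₁ = 0.1886 × 3.300 = 0.6225 m.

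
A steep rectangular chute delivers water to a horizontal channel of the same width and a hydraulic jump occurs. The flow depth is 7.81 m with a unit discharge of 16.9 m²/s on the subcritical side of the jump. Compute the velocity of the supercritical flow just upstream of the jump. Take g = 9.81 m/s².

V₁ = 19.7 m/s

V₂ = q/y₂ = 16.9/7.81 = 2.16 m/s; Fr₂ = V₂/√(g·y₂) = 0.247.
From the momentum equation (using Fr₂), y₁/y₂ = ½[√(1 + 8Fr₂²) − 1] = ½[√1.489 − 1] = 0.110.
y₁ = 0.110 × 7.81 = 0.860 m.
V₁ = q/y₁ = 16.9/0.860 = 19.7 m/s.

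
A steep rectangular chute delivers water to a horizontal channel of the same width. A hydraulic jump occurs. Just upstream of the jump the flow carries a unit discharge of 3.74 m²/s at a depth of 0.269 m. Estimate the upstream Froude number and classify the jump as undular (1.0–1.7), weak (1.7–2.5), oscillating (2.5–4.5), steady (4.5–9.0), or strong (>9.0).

V₁ = q/y₁ = 3.74/0.269 = 13.9 m/s. Fr₁ = V₁/√(g·y₁) = 13.9/√(9.81×0.269) = 8.56.
Fr₁ = 8.56 lies in the steady range.

Fr₁ = 8.56; steady jump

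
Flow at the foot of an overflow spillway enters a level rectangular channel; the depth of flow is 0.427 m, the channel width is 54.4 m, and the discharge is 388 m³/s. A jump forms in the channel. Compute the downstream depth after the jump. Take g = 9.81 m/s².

q = Q/b = 388/54.4 = 7.13 m²/s; V₁ = q/y₁ = 16.7 m/s. Fr₁ = V₁/√(g·y₁) = 8.16.
Sequent-depth ratio: y₂/y₁ = ½[√(1 + 8Fr₁²) − 1] = ½[√533.8 − 1] = 11.1.
y₂ = 11.1 × 0.427 = 4.72 m.

y₂ = 4.72 m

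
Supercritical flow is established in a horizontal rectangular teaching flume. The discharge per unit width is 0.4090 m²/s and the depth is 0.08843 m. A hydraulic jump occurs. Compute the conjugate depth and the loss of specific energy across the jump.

y₂ = 0.5784 m; ΔE = 0.5749 m

V₁ = q/y₁ = 0.4090/0.08843 = 4.625 m/s. Fr₁ = V₁/√(g·y₁) = 4.625/√(9.81×0.08843) = 4.966.
Conjugate-depth relation: y₂/y₁ = ½[√(1 + 8Fr₁²) − 1] = ½[√198.27 − 1] = 6.540.
y₂ = 6.540 × 0.08843 = 0.5784 m.
Head loss: ΔE = (y₂ − y₁)³/(4y₁y₂) = (0.5784 − 0.08843)³/(4×0.08843×0.5784) = 0.1176/0.2046 = 0.5749 m.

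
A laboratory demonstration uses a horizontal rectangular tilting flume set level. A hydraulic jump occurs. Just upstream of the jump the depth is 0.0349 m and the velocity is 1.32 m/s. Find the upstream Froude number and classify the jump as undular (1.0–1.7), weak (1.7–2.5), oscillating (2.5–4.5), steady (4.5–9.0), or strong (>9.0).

Fr₁ = 2.26; weak jump

Fr₁ = V₁/√(g·y₁) = 1.32/√(9.81×0.0349) = 2.26.
Fr₁ = 2.26 lies in the weak range.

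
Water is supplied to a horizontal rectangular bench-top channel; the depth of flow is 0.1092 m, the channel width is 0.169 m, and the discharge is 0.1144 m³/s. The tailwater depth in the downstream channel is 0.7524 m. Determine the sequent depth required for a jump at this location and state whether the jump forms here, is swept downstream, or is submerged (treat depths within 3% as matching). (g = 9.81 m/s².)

y₂ = 0.8719 m; the jump is swept downstream

q = Q/b = 0.1144/0.169 = 0.6769 m²/s; V₁ = q/y₁ = 6.199 m/s. Fr₁ = V₁/√(g·y₁) = 5.989.
Conjugate-depth relation: y₂/y₁ = ½[√(1 + 8Fr₁²) − 1] = ½[√287.97 − 1] = 7.985.
y₂ = 7.985 × 0.1092 = 0.8719 m.
Tailwater y_tw = 0.7524 m: y_tw < y₂, so the jump is swept downstream.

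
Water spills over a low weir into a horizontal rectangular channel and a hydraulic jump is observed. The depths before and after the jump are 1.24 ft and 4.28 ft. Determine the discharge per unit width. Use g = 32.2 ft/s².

For a rectangular channel the momentum equation gives q² = ½·g·y₁·y₂·(y₁ + y₂) = ½×32.2×1.24×4.28×5.52 = 472.
q = √472 = 21.7 ft²/s.

q = 21.7 ft²/s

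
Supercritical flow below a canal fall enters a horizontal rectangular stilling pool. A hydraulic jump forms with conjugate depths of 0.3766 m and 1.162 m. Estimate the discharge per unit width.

q = 1.817 m²/s

For a rectangular channel the momentum equation gives q² = ½·g·y₁·y₂·(y₁ + y₂) = ½×9.81×0.3766×1.162×1.539 = 3.303.
q = √3.303 = 1.817 m²/s.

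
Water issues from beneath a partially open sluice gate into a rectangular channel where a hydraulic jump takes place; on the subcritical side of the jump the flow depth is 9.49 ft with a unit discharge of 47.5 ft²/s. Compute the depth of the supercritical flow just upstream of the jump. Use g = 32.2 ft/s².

V₂ = q/y₂ = 47.5/9.49 = 5.01 ft/s; Fr₂ = V₂/√(g·y₂) = 0.286.
Since the conjugate-depth ratio holds either way, y₁/y₂ = ½[√(1 + 8Fr₂²) − 1] = ½[√1.656 − 1] = 0.143.
y₁ = 0.143 × 9.49 = 1.36 ft.

y₁ = 1.36 ft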